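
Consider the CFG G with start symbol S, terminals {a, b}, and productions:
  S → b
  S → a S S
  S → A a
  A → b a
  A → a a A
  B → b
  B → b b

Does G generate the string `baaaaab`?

no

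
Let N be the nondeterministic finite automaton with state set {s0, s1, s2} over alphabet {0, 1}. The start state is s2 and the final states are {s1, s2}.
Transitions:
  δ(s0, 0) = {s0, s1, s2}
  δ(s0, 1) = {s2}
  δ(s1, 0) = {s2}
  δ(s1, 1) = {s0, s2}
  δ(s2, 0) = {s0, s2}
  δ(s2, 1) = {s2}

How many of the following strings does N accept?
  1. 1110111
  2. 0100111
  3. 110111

3

1110111: accepted
0100111: accepted
110111: accepted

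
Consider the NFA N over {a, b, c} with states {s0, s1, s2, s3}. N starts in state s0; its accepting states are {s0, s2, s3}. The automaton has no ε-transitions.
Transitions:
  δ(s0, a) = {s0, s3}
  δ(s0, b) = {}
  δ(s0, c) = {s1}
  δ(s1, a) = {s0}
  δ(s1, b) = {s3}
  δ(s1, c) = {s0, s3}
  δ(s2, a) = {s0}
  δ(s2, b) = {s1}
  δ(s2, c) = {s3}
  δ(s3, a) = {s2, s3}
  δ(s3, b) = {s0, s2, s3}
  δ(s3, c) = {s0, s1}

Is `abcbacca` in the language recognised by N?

Start: {s0}
read a: {s0, s3}
read b: {s0, s2, s3}
read c: {s0, s1, s3}
read b: {s0, s2, s3}
read a: {s0, s2, s3}
read c: {s0, s1, s3}
read c: {s0, s1, s3}
read a: {s0, s2, s3}
Reachable ∩ accepting = {s0, s2, s3} — nonempty.

accepted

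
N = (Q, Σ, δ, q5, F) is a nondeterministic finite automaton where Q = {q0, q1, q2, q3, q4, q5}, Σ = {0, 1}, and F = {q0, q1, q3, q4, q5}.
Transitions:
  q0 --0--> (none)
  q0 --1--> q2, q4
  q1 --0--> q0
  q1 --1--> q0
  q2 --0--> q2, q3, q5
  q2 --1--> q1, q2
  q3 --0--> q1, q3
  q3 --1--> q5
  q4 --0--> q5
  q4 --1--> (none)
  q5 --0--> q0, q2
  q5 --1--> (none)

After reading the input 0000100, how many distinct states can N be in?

Start: {q5}
read 0: {q0, q2}
read 0: {q2, q3, q5}
read 0: {q0, q1, q2, q3, q5}
read 0: {q0, q1, q2, q3, q5}
read 1: {q0, q1, q2, q4, q5}
read 0: {q0, q2, q3, q5}
read 0: {q0, q1, q2, q3, q5}
Final reachable set {q0, q1, q2, q3, q5} has 5 states.

5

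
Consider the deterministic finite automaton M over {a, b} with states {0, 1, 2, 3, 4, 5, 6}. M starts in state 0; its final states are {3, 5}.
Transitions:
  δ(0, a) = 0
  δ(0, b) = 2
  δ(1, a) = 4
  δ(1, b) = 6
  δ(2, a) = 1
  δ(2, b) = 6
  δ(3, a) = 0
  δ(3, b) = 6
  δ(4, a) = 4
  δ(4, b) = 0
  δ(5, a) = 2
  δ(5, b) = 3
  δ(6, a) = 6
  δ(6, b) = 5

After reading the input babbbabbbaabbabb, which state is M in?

0 --b--> 2
2 --a--> 1
1 --b--> 6
6 --b--> 5
5 --b--> 3
3 --a--> 0
0 --b--> 2
2 --b--> 6
6 --b--> 5
5 --a--> 2
2 --a--> 1
1 --b--> 6
6 --b--> 5
5 --a--> 2
2 --b--> 6
6 --b--> 5

5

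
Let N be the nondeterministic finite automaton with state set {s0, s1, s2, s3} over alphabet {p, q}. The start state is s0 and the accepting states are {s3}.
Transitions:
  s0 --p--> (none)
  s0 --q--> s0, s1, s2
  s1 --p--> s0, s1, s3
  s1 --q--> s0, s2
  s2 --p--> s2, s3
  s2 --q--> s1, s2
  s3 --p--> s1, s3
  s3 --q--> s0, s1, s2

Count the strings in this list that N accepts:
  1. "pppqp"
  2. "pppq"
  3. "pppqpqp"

0

"pppqp": rejected
"pppq": rejected
"pppqpqp": rejected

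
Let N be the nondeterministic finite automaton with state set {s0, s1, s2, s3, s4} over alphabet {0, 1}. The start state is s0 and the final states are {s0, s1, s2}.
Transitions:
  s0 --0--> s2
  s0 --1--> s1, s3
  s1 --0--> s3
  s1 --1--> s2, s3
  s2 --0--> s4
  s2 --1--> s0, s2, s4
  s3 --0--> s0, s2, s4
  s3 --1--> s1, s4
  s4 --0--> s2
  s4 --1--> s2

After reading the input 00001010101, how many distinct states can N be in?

Start: {s0}
read 0: {s2}
read 0: {s4}
read 0: {s2}
read 0: {s4}
read 1: {s2}
read 0: {s4}
read 1: {s2}
read 0: {s4}
read 1: {s2}
read 0: {s4}
read 1: {s2}
Final reachable set {s2} has 1 state.

1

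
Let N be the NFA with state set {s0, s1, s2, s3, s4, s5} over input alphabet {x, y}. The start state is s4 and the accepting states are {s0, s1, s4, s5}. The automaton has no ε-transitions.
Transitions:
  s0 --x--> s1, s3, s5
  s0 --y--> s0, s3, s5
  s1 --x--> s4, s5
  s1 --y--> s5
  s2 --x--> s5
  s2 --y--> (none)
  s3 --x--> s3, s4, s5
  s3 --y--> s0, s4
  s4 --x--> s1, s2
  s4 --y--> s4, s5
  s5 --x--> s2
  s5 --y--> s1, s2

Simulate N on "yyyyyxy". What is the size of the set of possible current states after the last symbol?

Start: {s4}
read y: {s4, s5}
read y: {s1, s2, s4, s5}
read y: {s1, s2, s4, s5}
read y: {s1, s2, s4, s5}
read y: {s1, s2, s4, s5}
read x: {s1, s2, s4, s5}
read y: {s1, s2, s4, s5}
Final reachable set {s1, s2, s4, s5} has 4 states.

4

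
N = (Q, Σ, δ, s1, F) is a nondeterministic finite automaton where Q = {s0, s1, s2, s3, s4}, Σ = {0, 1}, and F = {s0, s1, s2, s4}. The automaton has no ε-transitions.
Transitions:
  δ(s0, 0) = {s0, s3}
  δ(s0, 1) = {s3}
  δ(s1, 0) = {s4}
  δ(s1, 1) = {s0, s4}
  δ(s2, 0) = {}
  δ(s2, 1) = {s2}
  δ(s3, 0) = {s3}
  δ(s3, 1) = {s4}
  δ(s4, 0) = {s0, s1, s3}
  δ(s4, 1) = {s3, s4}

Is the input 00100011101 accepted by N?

Start: {s1}
read 0: {s4}
read 0: {s0, s1, s3}
read 1: {s0, s3, s4}
read 0: {s0, s1, s3}
read 0: {s0, s3, s4}
read 0: {s0, s1, s3}
read 1: {s0, s3, s4}
read 1: {s3, s4}
read 1: {s3, s4}
read 0: {s0, s1, s3}
read 1: {s0, s3, s4}
Reachable ∩ accepting = {s0, s4} — nonempty.

accepted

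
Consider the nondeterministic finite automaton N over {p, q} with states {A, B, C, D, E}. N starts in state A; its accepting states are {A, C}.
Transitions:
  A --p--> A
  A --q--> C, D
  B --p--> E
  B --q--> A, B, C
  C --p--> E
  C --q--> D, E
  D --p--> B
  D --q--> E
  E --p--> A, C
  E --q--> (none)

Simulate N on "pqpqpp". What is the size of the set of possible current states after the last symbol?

Start: {A}
read p: {A}
read q: {C, D}
read p: {B, E}
read q: {A, B, C}
read p: {A, E}
read p: {A, C}
Final reachable set {A, C} has 2 states.

2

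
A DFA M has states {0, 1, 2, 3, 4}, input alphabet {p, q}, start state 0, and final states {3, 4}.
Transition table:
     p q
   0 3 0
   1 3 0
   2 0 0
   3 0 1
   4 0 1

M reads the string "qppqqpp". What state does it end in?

0 --q--> 0
0 --p--> 3
3 --p--> 0
0 --q--> 0
0 --q--> 0
0 --p--> 3
3 --p--> 0

0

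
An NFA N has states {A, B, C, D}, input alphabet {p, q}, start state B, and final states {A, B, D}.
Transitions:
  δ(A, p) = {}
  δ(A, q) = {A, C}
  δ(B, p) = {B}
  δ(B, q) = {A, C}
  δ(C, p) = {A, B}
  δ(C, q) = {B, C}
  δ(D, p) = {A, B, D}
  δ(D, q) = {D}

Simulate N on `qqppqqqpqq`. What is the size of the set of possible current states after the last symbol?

Start: {B}
read q: {A, C}
read q: {A, B, C}
read p: {A, B}
read p: {B}
read q: {A, C}
read q: {A, B, C}
read q: {A, B, C}
read p: {A, B}
read q: {A, C}
read q: {A, B, C}
Final reachable set {A, B, C} has 3 states.

3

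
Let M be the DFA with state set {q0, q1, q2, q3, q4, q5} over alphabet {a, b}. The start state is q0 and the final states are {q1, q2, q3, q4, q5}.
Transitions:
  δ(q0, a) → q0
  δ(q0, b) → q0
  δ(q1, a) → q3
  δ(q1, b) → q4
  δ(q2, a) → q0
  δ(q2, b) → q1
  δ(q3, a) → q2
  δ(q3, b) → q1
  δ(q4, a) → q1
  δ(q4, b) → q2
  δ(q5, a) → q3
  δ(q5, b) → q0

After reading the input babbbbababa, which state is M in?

q0

q0 --b--> q0
q0 --a--> q0
q0 --b--> q0
q0 --b--> q0
q0 --b--> q0
q0 --b--> q0
q0 --a--> q0
q0 --b--> q0
q0 --a--> q0
q0 --b--> q0
q0 --a--> q0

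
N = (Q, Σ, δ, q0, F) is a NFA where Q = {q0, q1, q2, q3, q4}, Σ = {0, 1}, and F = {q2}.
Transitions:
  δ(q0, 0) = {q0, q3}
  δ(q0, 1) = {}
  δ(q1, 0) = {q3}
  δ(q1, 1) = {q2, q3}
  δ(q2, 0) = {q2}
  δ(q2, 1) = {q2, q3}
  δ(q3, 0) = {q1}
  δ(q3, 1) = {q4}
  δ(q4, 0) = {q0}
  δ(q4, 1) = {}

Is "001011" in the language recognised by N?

accepted

Start: {q0}
read 0: {q0, q3}
read 0: {q0, q1, q3}
read 1: {q2, q3, q4}
read 0: {q0, q1, q2}
read 1: {q2, q3}
read 1: {q2, q3, q4}
Reachable ∩ accepting = {q2} — nonempty.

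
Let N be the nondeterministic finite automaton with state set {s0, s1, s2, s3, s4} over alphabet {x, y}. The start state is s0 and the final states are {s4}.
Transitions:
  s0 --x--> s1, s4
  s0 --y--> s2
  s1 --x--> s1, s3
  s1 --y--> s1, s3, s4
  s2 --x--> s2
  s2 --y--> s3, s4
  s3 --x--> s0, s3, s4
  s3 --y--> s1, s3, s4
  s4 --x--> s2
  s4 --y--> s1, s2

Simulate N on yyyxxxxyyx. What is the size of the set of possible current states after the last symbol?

Start: {s0}
read y: {s2}
read y: {s3, s4}
read y: {s1, s2, s3, s4}
read x: {s0, s1, s2, s3, s4}
read x: {s0, s1, s2, s3, s4}
read x: {s0, s1, s2, s3, s4}
read x: {s0, s1, s2, s3, s4}
read y: {s1, s2, s3, s4}
read y: {s1, s2, s3, s4}
read x: {s0, s1, s2, s3, s4}
Final reachable set {s0, s1, s2, s3, s4} has 5 states.

5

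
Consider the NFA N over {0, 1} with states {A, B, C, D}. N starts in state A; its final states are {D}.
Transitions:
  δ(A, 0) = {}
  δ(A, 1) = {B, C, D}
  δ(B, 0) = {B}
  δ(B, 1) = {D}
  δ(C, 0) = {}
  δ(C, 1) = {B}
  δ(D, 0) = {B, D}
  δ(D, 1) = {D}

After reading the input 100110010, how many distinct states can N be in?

2

Start: {A}
read 1: {B, C, D}
read 0: {B, D}
read 0: {B, D}
read 1: {D}
read 1: {D}
read 0: {B, D}
read 0: {B, D}
read 1: {D}
read 0: {B, D}
Final reachable set {B, D} has 2 states.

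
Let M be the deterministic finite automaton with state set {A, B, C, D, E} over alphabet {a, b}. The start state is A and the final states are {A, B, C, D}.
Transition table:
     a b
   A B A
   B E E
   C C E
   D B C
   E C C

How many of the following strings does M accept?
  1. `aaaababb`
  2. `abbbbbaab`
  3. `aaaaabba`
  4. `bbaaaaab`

2

`aaaababb`: accepted
`abbbbbaab`: rejected
`aaaaabba`: accepted
`bbaaaaab`: rejected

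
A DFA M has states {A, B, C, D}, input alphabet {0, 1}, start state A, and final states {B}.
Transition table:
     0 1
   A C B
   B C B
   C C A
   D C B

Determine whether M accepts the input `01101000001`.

A --0--> C
C --1--> A
A --1--> B
B --0--> C
C --1--> A
A --0--> C
C --0--> C
C --0--> C
C --0--> C
C --0--> C
C --1--> A
End in state A, which is not an accepting state.

rejected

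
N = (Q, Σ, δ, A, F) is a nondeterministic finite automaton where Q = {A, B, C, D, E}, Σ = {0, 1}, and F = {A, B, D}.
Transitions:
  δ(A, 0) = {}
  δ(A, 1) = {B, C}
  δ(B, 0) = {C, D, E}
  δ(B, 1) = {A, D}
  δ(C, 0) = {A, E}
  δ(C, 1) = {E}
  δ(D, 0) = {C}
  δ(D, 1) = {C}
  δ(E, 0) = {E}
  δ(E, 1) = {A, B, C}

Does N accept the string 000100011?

rejected

Start: {A}
read 0: {}
The reachable set is empty and stays empty for the remaining 8 symbols.
Reachable ∩ accepting = {} — empty.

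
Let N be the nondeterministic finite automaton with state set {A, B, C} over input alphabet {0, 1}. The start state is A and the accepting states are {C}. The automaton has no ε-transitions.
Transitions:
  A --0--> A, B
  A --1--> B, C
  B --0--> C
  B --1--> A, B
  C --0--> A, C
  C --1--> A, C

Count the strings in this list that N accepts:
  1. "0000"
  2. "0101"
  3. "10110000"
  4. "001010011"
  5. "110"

5

"0000": accepted
"0101": accepted
"10110000": accepted
"001010011": accepted
"110": accepted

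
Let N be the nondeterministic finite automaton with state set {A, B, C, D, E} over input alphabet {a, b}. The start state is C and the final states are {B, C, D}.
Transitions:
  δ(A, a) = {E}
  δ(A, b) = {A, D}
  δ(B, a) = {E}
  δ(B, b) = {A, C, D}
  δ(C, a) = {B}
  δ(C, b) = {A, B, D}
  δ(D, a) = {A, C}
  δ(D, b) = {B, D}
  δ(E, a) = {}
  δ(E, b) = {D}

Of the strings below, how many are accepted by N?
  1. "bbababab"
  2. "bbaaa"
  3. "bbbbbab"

"bbababab": accepted
"bbaaa": rejected
"bbbbbab": accepted

2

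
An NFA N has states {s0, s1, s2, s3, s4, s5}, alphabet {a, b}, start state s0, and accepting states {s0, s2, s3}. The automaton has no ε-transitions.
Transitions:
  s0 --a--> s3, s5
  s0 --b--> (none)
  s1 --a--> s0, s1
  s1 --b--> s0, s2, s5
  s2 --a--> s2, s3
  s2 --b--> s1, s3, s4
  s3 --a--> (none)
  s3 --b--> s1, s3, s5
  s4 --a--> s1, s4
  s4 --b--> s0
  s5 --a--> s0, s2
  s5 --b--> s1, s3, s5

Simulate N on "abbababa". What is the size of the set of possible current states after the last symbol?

Start: {s0}
read a: {s3, s5}
read b: {s1, s3, s5}
read b: {s0, s1, s2, s3, s5}
read a: {s0, s1, s2, s3, s5}
read b: {s0, s1, s2, s3, s4, s5}
read a: {s0, s1, s2, s3, s4, s5}
read b: {s0, s1, s2, s3, s4, s5}
read a: {s0, s1, s2, s3, s4, s5}
Final reachable set {s0, s1, s2, s3, s4, s5} has 6 states.

6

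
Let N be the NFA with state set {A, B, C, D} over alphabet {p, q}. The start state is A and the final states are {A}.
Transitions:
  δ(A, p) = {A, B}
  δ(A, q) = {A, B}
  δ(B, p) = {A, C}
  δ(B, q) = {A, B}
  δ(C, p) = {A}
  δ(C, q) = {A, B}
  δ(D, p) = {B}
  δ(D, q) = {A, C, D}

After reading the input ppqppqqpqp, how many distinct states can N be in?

Start: {A}
read p: {A, B}
read p: {A, B, C}
read q: {A, B}
read p: {A, B, C}
read p: {A, B, C}
read q: {A, B}
read q: {A, B}
read p: {A, B, C}
read q: {A, B}
read p: {A, B, C}
Final reachable set {A, B, C} has 3 states.

3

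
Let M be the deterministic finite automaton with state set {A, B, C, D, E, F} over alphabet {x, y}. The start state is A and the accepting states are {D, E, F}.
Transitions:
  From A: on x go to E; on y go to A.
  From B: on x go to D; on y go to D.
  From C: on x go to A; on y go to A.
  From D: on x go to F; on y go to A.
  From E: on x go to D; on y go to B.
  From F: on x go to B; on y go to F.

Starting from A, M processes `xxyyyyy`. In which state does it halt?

A

A --x--> E
E --x--> D
D --y--> A
A --y--> A
A --y--> A
A --y--> A
A --y--> A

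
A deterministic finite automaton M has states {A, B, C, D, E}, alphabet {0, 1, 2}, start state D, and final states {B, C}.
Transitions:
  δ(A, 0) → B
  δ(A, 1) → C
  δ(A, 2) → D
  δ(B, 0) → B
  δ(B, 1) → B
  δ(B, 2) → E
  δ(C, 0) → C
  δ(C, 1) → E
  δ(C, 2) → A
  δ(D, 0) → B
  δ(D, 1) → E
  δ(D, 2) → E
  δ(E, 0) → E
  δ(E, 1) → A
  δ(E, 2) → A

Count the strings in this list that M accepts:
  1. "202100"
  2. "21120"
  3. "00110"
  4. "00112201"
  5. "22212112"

4

"202100": accepted
"21120": accepted
"00110": accepted
"00112201": accepted
"22212112": rejected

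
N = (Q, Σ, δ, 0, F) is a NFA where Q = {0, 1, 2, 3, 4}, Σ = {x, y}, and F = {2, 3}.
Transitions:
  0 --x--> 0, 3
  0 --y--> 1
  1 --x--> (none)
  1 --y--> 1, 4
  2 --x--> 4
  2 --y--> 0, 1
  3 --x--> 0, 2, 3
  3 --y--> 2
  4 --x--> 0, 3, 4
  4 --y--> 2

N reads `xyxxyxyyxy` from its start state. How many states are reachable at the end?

2

Start: {0}
read x: {0, 3}
read y: {1, 2}
read x: {4}
read x: {0, 3, 4}
read y: {1, 2}
read x: {4}
read y: {2}
read y: {0, 1}
read x: {0, 3}
read y: {1, 2}
Final reachable set {1, 2} has 2 states.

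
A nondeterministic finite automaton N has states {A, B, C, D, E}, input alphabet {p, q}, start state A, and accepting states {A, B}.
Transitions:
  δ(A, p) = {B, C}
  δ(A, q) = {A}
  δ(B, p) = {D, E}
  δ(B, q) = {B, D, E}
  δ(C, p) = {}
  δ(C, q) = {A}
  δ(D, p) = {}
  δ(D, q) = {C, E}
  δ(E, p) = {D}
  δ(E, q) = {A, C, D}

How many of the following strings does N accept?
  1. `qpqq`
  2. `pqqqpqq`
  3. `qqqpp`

2

`qpqq`: accepted
`pqqqpqq`: accepted
`qqqpp`: rejected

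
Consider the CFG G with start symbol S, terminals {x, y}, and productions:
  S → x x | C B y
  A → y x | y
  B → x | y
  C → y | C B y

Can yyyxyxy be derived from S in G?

yes

S ⇒ CBy ⇒ CByBy ⇒ CByByBy ⇒ yByByBy ⇒ yyyByBy ⇒ yyyxyBy ⇒ yyyxyxy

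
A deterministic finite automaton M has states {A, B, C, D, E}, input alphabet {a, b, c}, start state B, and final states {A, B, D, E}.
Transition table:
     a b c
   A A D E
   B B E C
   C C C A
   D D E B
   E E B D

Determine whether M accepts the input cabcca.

accepted

B --c--> C
C --a--> C
C --b--> C
C --c--> A
A --c--> E
E --a--> E
End in state E, which is an accepting state.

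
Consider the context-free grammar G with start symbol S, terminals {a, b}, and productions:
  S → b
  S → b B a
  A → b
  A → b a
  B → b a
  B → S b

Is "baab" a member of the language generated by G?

no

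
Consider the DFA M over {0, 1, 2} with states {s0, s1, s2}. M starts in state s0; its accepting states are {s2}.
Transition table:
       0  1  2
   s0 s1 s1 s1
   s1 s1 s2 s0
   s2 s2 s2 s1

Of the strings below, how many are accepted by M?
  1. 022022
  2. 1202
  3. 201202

0

022022: rejected
1202: rejected
201202: rejected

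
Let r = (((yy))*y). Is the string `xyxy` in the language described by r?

No split of xyxy into u·v has ((yy))* matching u and y matching v.

no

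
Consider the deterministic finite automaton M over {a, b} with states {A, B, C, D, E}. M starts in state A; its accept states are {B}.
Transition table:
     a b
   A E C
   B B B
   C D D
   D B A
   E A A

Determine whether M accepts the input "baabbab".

A --b--> C
C --a--> D
D --a--> B
B --b--> B
B --b--> B
B --a--> B
B --b--> B
End in state B, which is an accepting state.

accepted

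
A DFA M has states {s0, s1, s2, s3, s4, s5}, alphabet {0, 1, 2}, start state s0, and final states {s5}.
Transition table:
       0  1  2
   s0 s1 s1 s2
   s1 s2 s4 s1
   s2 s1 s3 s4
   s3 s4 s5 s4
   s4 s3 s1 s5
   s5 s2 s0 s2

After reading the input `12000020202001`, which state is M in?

s0 --1--> s1
s1 --2--> s1
s1 --0--> s2
s2 --0--> s1
s1 --0--> s2
s2 --0--> s1
s1 --2--> s1
s1 --0--> s2
s2 --2--> s4
s4 --0--> s3
s3 --2--> s4
s4 --0--> s3
s3 --0--> s4
s4 --1--> s1

s1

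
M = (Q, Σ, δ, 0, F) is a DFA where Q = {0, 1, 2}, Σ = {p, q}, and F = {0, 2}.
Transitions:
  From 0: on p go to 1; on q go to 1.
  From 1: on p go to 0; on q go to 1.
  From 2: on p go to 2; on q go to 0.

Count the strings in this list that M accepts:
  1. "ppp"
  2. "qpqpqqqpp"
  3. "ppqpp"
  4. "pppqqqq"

0

"ppp": rejected
"qpqpqqqpp": rejected
"ppqpp": rejected
"pppqqqq": rejected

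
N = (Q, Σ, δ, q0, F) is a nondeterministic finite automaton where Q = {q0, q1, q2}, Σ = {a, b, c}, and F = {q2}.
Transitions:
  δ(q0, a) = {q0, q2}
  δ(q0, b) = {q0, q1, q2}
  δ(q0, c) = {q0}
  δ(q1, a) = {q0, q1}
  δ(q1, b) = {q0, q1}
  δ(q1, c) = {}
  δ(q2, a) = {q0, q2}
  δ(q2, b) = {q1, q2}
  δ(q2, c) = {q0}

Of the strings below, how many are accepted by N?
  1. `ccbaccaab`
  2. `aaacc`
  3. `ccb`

`ccbaccaab`: accepted
`aaacc`: rejected
`ccb`: accepted

2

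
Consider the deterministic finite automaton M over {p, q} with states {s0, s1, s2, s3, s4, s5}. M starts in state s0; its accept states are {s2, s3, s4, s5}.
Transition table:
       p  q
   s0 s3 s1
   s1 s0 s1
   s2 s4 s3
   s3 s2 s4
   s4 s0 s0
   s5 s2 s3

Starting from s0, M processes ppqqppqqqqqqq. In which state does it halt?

s1

s0 --p--> s3
s3 --p--> s2
s2 --q--> s3
s3 --q--> s4
s4 --p--> s0
s0 --p--> s3
s3 --q--> s4
s4 --q--> s0
s0 --q--> s1
s1 --q--> s1
s1 --q--> s1
s1 --q--> s1
s1 --q--> s1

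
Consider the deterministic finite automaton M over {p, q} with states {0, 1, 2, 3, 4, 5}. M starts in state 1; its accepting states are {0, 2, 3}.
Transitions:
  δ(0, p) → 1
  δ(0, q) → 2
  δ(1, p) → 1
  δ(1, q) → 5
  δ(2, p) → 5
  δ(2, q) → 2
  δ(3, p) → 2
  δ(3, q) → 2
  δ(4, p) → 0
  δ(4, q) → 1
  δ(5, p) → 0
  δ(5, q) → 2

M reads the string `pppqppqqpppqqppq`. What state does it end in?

1 --p--> 1
1 --p--> 1
1 --p--> 1
1 --q--> 5
5 --p--> 0
0 --p--> 1
1 --q--> 5
5 --q--> 2
2 --p--> 5
5 --p--> 0
0 --p--> 1
1 --q--> 5
5 --q--> 2
2 --p--> 5
5 --p--> 0
0 --q--> 2

2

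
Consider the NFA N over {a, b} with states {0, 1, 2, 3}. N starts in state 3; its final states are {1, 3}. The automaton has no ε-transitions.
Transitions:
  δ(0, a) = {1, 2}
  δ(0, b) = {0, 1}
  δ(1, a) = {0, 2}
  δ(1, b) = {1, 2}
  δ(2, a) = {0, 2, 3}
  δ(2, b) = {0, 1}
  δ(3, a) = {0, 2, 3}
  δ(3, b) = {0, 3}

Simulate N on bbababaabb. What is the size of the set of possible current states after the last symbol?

4

Start: {3}
read b: {0, 3}
read b: {0, 1, 3}
read a: {0, 1, 2, 3}
read b: {0, 1, 2, 3}
read a: {0, 1, 2, 3}
read b: {0, 1, 2, 3}
read a: {0, 1, 2, 3}
read a: {0, 1, 2, 3}
read b: {0, 1, 2, 3}
read b: {0, 1, 2, 3}
Final reachable set {0, 1, 2, 3} has 4 states.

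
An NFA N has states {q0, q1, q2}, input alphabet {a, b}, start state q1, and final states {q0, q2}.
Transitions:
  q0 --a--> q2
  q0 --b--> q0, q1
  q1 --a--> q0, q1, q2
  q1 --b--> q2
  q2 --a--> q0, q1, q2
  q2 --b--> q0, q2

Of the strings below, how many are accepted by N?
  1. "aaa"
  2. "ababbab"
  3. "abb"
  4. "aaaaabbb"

"aaa": accepted
"ababbab": accepted
"abb": accepted
"aaaaabbb": accepted

4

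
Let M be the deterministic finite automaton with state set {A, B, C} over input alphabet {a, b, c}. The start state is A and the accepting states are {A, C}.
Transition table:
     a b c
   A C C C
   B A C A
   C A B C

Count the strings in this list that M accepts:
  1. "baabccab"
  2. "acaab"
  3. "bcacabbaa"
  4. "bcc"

3

"baabccab": accepted
"acaab": rejected
"bcacabbaa": accepted
"bcc": accepted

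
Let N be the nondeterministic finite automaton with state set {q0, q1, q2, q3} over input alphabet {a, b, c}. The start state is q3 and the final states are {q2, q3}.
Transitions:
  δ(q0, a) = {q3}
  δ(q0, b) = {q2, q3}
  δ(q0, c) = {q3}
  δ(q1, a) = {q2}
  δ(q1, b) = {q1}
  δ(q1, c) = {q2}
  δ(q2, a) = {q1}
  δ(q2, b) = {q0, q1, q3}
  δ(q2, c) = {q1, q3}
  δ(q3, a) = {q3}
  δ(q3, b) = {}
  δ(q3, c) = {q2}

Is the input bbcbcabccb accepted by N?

Start: {q3}
read b: {}
The reachable set is empty and stays empty for the remaining 9 symbols.
Reachable ∩ accepting = {} — empty.

rejected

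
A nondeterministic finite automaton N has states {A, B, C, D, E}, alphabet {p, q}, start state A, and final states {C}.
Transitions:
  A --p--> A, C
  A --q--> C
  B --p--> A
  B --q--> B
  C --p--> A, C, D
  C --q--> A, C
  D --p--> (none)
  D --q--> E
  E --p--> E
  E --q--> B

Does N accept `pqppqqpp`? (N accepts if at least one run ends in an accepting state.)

accepted

Start: {A}
read p: {A, C}
read q: {A, C}
read p: {A, C, D}
read p: {A, C, D}
read q: {A, C, E}
read q: {A, B, C}
read p: {A, C, D}
read p: {A, C, D}
Reachable ∩ accepting = {C} — nonempty.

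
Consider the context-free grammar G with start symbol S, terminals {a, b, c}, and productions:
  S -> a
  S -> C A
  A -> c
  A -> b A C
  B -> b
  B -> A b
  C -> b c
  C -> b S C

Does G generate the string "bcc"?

yes

S ⇒ CA ⇒ bcA ⇒ bcc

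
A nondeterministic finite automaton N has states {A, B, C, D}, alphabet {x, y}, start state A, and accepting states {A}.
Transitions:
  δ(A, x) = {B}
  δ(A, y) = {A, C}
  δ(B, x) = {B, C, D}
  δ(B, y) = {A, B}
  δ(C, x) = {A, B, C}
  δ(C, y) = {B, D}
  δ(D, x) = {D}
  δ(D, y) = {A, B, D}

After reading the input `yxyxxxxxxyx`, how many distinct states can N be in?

4

Start: {A}
read y: {A, C}
read x: {A, B, C}
read y: {A, B, C, D}
read x: {A, B, C, D}
read x: {A, B, C, D}
read x: {A, B, C, D}
read x: {A, B, C, D}
read x: {A, B, C, D}
read x: {A, B, C, D}
read y: {A, B, C, D}
read x: {A, B, C, D}
Final reachable set {A, B, C, D} has 4 states.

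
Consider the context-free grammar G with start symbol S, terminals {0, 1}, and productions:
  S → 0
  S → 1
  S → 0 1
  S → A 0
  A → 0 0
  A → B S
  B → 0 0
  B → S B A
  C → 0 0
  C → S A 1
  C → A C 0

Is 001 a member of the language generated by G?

no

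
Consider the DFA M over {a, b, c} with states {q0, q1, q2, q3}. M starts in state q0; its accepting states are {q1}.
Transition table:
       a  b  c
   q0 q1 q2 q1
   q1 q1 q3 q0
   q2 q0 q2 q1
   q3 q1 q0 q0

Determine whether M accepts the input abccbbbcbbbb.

q0 --a--> q1
q1 --b--> q3
q3 --c--> q0
q0 --c--> q1
q1 --b--> q3
q3 --b--> q0
q0 --b--> q2
q2 --c--> q1
q1 --b--> q3
q3 --b--> q0
q0 --b--> q2
q2 --b--> q2
End in state q2, which is not an accepting state.

rejected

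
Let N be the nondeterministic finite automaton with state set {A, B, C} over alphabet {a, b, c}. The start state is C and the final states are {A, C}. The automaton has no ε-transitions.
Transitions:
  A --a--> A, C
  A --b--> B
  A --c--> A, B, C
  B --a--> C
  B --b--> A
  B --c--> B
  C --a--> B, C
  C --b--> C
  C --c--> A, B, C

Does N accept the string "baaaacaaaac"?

accepted

Start: {C}
read b: {C}
read a: {B, C}
read a: {B, C}
read a: {B, C}
read a: {B, C}
read c: {A, B, C}
read a: {A, B, C}
read a: {A, B, C}
read a: {A, B, C}
read a: {A, B, C}
read c: {A, B, C}
Reachable ∩ accepting = {A, C} — nonempty.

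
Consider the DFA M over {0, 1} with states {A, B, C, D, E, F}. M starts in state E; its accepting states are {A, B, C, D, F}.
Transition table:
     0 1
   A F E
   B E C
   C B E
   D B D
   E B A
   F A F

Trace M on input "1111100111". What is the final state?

E

E --1--> A
A --1--> E
E --1--> A
A --1--> E
E --1--> A
A --0--> F
F --0--> A
A --1--> E
E --1--> A
A --1--> E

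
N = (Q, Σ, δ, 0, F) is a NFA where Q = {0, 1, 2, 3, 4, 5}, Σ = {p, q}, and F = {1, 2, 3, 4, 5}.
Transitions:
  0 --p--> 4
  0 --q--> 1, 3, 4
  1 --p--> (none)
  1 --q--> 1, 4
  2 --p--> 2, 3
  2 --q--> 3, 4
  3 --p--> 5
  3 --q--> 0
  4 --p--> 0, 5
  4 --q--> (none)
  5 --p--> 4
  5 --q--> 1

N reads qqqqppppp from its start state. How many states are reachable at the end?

Start: {0}
read q: {1, 3, 4}
read q: {0, 1, 4}
read q: {1, 3, 4}
read q: {0, 1, 4}
read p: {0, 4, 5}
read p: {0, 4, 5}
read p: {0, 4, 5}
read p: {0, 4, 5}
read p: {0, 4, 5}
Final reachable set {0, 4, 5} has 3 states.

3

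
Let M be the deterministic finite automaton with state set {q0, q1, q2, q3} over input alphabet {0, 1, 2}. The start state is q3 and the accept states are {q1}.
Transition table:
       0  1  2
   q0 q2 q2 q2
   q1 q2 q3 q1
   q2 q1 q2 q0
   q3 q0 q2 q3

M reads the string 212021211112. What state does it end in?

q3 --2--> q3
q3 --1--> q2
q2 --2--> q0
q0 --0--> q2
q2 --2--> q0
q0 --1--> q2
q2 --2--> q0
q0 --1--> q2
q2 --1--> q2
q2 --1--> q2
q2 --1--> q2
q2 --2--> q0

q0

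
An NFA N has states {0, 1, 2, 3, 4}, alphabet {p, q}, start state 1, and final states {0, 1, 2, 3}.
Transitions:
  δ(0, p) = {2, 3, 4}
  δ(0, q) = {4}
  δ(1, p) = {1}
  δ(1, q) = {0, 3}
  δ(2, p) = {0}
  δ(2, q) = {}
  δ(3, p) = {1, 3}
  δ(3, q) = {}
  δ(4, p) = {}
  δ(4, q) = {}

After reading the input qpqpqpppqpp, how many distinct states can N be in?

Start: {1}
read q: {0, 3}
read p: {1, 2, 3, 4}
read q: {0, 3}
read p: {1, 2, 3, 4}
read q: {0, 3}
read p: {1, 2, 3, 4}
read p: {0, 1, 3}
read p: {1, 2, 3, 4}
read q: {0, 3}
read p: {1, 2, 3, 4}
read p: {0, 1, 3}
Final reachable set {0, 1, 3} has 3 states.

3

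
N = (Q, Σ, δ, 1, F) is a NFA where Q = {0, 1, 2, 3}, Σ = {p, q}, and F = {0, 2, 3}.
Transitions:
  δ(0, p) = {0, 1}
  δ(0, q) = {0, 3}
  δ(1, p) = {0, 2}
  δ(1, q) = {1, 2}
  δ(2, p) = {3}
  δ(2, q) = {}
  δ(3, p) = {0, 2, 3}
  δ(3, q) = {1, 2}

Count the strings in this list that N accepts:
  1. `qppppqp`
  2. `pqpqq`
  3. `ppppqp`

`qppppqp`: accepted
`pqpqq`: accepted
`ppppqp`: accepted

3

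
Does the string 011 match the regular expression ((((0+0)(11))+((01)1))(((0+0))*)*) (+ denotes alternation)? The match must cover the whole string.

yes

Split as 011·ε: (((0+0)(11))+((01)1)) matches 011 and (((0+0))*)* matches ε.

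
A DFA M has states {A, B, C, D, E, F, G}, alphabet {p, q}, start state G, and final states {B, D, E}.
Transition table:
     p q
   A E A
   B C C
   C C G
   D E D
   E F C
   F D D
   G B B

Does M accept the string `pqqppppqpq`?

G --p--> B
B --q--> C
C --q--> G
G --p--> B
B --p--> C
C --p--> C
C --p--> C
C --q--> G
G --p--> B
B --q--> C
End in state C, which is not an accepting state.

rejected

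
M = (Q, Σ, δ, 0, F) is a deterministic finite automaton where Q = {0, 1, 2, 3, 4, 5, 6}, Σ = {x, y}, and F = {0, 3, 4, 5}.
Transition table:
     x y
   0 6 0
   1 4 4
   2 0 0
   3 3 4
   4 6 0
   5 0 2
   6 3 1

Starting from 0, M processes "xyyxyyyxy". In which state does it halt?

1

0 --x--> 6
6 --y--> 1
1 --y--> 4
4 --x--> 6
6 --y--> 1
1 --y--> 4
4 --y--> 0
0 --x--> 6
6 --y--> 1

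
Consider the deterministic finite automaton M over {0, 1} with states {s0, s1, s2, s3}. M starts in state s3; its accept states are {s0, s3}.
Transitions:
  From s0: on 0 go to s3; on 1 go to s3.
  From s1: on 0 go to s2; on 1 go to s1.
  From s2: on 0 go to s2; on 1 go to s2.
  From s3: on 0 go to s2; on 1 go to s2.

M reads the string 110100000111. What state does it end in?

s3 --1--> s2
s2 --1--> s2
s2 --0--> s2
s2 --1--> s2
s2 --0--> s2
s2 --0--> s2
s2 --0--> s2
s2 --0--> s2
s2 --0--> s2
s2 --1--> s2
s2 --1--> s2
s2 --1--> s2

s2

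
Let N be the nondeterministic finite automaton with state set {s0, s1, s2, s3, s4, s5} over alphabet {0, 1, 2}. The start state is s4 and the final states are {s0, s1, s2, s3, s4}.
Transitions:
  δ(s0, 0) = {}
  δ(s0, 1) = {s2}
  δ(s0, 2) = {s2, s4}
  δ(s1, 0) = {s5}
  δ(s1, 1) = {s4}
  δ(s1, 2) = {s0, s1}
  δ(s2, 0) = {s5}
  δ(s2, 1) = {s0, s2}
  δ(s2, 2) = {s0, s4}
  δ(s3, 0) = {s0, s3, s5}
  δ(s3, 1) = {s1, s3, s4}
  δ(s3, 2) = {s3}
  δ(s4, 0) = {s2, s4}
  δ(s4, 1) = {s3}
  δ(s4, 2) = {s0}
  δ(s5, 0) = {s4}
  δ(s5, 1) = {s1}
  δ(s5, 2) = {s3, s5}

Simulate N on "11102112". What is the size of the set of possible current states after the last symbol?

Start: {s4}
read 1: {s3}
read 1: {s1, s3, s4}
read 1: {s1, s3, s4}
read 0: {s0, s2, s3, s4, s5}
read 2: {s0, s2, s3, s4, s5}
read 1: {s0, s1, s2, s3, s4}
read 1: {s0, s1, s2, s3, s4}
read 2: {s0, s1, s2, s3, s4}
Final reachable set {s0, s1, s2, s3, s4} has 5 states.

5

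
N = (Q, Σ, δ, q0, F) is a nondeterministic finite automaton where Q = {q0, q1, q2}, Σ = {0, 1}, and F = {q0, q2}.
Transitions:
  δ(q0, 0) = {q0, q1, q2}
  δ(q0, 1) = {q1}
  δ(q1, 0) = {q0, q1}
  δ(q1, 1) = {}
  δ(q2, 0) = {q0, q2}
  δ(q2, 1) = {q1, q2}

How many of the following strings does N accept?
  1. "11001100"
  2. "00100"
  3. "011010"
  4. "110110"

"11001100": rejected
"00100": accepted
"011010": accepted
"110110": rejected

2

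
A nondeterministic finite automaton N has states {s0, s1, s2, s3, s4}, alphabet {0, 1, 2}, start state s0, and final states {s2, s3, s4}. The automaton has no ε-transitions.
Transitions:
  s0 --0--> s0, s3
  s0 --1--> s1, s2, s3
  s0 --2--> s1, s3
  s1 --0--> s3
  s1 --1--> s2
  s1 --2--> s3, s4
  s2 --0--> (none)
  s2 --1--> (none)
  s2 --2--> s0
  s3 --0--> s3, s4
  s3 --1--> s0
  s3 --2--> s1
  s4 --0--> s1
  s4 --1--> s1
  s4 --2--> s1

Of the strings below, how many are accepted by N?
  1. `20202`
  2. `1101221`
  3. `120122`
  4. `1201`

`20202`: rejected
`1101221`: accepted
`120122`: accepted
`1201`: accepted

3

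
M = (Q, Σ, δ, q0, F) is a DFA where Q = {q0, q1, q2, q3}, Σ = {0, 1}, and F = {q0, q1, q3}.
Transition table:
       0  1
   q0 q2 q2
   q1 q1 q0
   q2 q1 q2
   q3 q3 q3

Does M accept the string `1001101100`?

q0 --1--> q2
q2 --0--> q1
q1 --0--> q1
q1 --1--> q0
q0 --1--> q2
q2 --0--> q1
q1 --1--> q0
q0 --1--> q2
q2 --0--> q1
q1 --0--> q1
End in state q1, which is an accepting state.

accepted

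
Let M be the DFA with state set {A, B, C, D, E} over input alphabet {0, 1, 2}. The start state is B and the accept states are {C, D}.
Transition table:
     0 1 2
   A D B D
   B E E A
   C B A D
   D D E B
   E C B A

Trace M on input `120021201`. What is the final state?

B --1--> E
E --2--> A
A --0--> D
D --0--> D
D --2--> B
B --1--> E
E --2--> A
A --0--> D
D --1--> E

E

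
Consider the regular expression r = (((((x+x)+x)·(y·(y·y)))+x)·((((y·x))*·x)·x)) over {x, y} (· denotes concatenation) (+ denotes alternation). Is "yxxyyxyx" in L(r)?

no

No split of yxxyyxyx into u·v has ((((x+x)+x)·(y·(y·y)))+x) matching u and ((((y·x))*·x)·x) matching v.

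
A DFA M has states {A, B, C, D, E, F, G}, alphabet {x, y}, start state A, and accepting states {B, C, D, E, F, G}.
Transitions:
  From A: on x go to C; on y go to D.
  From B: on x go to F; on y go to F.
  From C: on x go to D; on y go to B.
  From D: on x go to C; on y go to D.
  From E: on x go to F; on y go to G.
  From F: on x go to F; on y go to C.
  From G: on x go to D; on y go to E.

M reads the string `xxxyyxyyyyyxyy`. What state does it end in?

B

A --x--> C
C --x--> D
D --x--> C
C --y--> B
B --y--> F
F --x--> F
F --y--> C
C --y--> B
B --y--> F
F --y--> C
C --y--> B
B --x--> F
F --y--> C
C --y--> B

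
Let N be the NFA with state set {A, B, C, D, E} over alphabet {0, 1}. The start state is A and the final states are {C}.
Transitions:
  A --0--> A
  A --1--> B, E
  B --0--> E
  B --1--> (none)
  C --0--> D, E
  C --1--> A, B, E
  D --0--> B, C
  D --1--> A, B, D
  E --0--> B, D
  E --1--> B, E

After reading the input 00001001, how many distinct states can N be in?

Start: {A}
read 0: {A}
read 0: {A}
read 0: {A}
read 0: {A}
read 1: {B, E}
read 0: {B, D, E}
read 0: {B, C, D, E}
read 1: {A, B, D, E}
Final reachable set {A, B, D, E} has 4 states.

4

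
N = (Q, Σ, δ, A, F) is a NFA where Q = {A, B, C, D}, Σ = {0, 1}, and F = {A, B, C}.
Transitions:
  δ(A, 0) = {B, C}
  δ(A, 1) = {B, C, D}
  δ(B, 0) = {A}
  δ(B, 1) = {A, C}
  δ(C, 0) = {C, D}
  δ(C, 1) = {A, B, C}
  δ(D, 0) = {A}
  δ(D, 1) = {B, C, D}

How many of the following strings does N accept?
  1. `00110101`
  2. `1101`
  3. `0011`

`00110101`: accepted
`1101`: accepted
`0011`: accepted

3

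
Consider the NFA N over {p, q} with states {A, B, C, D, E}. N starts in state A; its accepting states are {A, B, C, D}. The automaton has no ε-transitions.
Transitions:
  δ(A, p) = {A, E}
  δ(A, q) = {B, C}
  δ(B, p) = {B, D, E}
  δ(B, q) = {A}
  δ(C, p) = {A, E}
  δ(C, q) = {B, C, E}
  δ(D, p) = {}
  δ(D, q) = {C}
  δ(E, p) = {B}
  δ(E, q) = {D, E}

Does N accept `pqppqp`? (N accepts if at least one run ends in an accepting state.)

Start: {A}
read p: {A, E}
read q: {B, C, D, E}
read p: {A, B, D, E}
read p: {A, B, D, E}
read q: {A, B, C, D, E}
read p: {A, B, D, E}
Reachable ∩ accepting = {A, B, D} — nonempty.

accepted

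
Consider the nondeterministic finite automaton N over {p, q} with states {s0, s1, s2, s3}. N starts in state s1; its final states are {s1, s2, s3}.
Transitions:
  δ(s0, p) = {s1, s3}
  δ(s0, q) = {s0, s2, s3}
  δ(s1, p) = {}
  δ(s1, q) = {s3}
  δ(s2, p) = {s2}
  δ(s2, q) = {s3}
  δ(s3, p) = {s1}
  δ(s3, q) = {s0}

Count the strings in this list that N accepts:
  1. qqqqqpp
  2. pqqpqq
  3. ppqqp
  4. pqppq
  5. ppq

qqqqqpp: accepted
pqqpqq: rejected
ppqqp: rejected
pqppq: rejected
ppq: rejected

1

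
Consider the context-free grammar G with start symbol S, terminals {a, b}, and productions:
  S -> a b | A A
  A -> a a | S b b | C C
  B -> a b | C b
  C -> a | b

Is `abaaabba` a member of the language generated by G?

no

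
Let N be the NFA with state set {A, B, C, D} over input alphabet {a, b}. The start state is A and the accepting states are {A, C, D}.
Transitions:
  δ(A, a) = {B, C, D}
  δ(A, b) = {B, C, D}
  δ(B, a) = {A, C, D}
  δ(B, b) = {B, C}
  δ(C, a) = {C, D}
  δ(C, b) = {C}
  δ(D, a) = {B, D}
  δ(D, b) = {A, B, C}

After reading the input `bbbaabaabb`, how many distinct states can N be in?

Start: {A}
read b: {B, C, D}
read b: {A, B, C}
read b: {B, C, D}
read a: {A, B, C, D}
read a: {A, B, C, D}
read b: {A, B, C, D}
read a: {A, B, C, D}
read a: {A, B, C, D}
read b: {A, B, C, D}
read b: {A, B, C, D}
Final reachable set {A, B, C, D} has 4 states.

4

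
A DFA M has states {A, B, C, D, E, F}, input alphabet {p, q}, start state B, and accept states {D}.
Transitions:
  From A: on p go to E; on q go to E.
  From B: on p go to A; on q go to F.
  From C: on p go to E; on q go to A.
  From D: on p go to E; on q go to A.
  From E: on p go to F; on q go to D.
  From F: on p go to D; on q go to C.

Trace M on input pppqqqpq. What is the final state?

C

B --p--> A
A --p--> E
E --p--> F
F --q--> C
C --q--> A
A --q--> E
E --p--> F
F --q--> C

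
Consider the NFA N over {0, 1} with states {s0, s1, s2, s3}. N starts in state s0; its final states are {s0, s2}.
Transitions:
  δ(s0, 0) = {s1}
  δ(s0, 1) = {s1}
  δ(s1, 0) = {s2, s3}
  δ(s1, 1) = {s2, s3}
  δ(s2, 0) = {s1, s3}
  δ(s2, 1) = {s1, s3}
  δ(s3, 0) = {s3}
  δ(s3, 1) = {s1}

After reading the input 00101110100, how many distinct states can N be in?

Start: {s0}
read 0: {s1}
read 0: {s2, s3}
read 1: {s1, s3}
read 0: {s2, s3}
read 1: {s1, s3}
read 1: {s1, s2, s3}
read 1: {s1, s2, s3}
read 0: {s1, s2, s3}
read 1: {s1, s2, s3}
read 0: {s1, s2, s3}
read 0: {s1, s2, s3}
Final reachable set {s1, s2, s3} has 3 states.

3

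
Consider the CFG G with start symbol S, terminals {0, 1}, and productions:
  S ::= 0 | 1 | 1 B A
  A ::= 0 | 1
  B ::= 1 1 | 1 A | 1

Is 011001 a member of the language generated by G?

no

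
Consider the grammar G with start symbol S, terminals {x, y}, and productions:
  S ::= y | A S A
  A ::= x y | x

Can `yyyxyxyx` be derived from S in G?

no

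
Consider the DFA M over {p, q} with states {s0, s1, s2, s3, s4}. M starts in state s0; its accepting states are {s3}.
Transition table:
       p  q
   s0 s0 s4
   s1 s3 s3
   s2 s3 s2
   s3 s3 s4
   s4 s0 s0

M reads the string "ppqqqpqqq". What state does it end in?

s4

s0 --p--> s0
s0 --p--> s0
s0 --q--> s4
s4 --q--> s0
s0 --q--> s4
s4 --p--> s0
s0 --q--> s4
s4 --q--> s0
s0 --q--> s4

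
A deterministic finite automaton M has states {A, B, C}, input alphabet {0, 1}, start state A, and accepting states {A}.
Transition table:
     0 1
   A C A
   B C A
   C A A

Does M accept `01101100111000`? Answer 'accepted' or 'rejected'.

rejected

A --0--> C
C --1--> A
A --1--> A
A --0--> C
C --1--> A
A --1--> A
A --0--> C
C --0--> A
A --1--> A
A --1--> A
A --1--> A
A --0--> C
C --0--> A
A --0--> C
End in state C, which is not an accepting state.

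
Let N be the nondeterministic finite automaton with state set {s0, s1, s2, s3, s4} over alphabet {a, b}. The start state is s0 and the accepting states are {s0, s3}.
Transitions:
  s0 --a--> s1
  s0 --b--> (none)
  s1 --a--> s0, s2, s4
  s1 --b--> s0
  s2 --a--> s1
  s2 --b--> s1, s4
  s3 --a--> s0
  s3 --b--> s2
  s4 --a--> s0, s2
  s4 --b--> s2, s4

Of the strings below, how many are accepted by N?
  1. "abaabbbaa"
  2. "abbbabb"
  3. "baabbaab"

"abaabbbaa": accepted
"abbbabb": rejected
"baabbaab": rejected

1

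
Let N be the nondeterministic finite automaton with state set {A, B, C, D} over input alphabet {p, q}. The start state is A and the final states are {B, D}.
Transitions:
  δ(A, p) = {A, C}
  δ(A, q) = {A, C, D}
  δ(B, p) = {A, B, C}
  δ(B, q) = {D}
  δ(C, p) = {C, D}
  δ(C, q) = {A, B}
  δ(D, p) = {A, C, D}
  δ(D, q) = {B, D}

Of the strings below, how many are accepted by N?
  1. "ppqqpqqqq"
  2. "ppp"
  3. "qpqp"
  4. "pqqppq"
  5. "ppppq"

5

"ppqqpqqqq": accepted
"ppp": accepted
"qpqp": accepted
"pqqppq": accepted
"ppppq": accepted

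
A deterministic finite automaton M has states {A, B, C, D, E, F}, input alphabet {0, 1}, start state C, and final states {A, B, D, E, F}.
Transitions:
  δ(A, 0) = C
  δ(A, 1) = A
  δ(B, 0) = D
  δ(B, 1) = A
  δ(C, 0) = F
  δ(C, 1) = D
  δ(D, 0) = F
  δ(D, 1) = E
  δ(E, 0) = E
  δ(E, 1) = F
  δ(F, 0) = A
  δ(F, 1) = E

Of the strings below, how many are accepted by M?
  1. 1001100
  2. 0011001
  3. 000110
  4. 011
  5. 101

1001100: accepted
0011001: accepted
000110: accepted
011: accepted
101: accepted

5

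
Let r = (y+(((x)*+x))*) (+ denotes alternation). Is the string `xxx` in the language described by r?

The right alternative (((x)*+x))* matches xxx.

yes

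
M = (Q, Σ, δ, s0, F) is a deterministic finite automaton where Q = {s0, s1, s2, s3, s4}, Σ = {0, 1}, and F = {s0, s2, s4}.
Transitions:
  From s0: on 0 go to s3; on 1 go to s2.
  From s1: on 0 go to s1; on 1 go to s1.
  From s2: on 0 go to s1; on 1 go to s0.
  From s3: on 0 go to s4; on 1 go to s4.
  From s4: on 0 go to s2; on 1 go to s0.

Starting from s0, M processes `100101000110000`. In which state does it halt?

s1

s0 --1--> s2
s2 --0--> s1
s1 --0--> s1
s1 --1--> s1
s1 --0--> s1
s1 --1--> s1
s1 --0--> s1
s1 --0--> s1
s1 --0--> s1
s1 --1--> s1
s1 --1--> s1
s1 --0--> s1
s1 --0--> s1
s1 --0--> s1
s1 --0--> s1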